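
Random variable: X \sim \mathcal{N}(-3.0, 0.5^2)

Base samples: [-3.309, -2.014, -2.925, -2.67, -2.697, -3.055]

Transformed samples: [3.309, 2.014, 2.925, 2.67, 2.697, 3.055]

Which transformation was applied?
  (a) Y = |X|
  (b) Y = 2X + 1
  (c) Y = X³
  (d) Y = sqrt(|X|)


Checking option (a) Y = |X|:
  X = -3.309 -> Y = 3.309 ✓
  X = -2.014 -> Y = 2.014 ✓
  X = -2.925 -> Y = 2.925 ✓
All samples match this transformation.

(a) |X|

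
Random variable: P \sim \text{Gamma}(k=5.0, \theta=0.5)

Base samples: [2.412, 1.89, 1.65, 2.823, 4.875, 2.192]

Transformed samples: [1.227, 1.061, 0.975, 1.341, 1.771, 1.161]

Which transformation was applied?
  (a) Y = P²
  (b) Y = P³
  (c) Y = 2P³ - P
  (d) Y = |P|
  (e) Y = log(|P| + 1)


Checking option (e) Y = log(|P| + 1):
  P = 2.412 -> Y = 1.227 ✓
  P = 1.89 -> Y = 1.061 ✓
  P = 1.65 -> Y = 0.975 ✓
All samples match this transformation.

(e) log(|P| + 1)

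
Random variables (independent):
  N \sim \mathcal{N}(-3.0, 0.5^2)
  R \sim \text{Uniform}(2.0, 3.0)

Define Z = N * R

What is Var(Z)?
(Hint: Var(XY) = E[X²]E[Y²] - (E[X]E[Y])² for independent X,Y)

Var(XY) = E[X²]E[Y²] - (E[X]E[Y])²
E[N] = -3, Var(N) = 0.25
E[R] = 2.5, Var(R) = 0.083333333
E[N²] = 0.25 + (-3)² = 9.25
E[R²] = 0.083333333 + 2.5² = 6.3333333
Var(Z) = 9.25*6.3333333 - (-3*2.5)²
= 58.583333 - 56.25 = 2.3333333

2.3333333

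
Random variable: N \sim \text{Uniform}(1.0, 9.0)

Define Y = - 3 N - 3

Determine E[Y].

For Y = -3N - 3:
E[Y] = -3 * E[N] - 3
E[N] = (1 + 9)/2 = 5
E[Y] = -3 * 5 - 3 = -18

-18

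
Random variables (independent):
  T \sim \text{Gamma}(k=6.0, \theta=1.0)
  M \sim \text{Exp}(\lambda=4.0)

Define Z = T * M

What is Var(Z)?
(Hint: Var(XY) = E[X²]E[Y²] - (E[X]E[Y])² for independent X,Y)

Var(XY) = E[X²]E[Y²] - (E[X]E[Y])²
E[T] = 6, Var(T) = 6
E[M] = 0.25, Var(M) = 0.0625
E[T²] = 6 + 6² = 42
E[M²] = 0.0625 + 0.25² = 0.125
Var(Z) = 42*0.125 - (6*0.25)²
= 5.25 - 2.25 = 3

3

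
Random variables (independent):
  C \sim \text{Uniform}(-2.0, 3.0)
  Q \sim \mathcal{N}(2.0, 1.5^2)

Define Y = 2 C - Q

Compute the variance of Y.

For independent RVs: Var(aX + bY) = a²Var(X) + b²Var(Y)
Var(C) = 2.0833333
Var(Q) = 2.25
Var(Y) = 2²*2.0833333 + (-1)²*2.25
= 4*2.0833333 + 1*2.25 = 10.583333

10.583333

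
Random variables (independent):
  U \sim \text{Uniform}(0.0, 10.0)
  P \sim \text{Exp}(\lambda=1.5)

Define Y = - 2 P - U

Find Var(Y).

For independent RVs: Var(aX + bY) = a²Var(X) + b²Var(Y)
Var(U) = 8.3333333
Var(P) = 0.44444444
Var(Y) = (-1)²*8.3333333 + (-2)²*0.44444444
= 1*8.3333333 + 4*0.44444444 = 10.111111

10.111111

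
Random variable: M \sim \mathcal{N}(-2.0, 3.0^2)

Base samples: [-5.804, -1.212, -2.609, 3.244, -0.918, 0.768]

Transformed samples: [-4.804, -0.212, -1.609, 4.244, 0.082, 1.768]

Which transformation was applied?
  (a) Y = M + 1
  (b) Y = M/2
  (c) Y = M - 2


Checking option (a) Y = M + 1:
  M = -5.804 -> Y = -4.804 ✓
  M = -1.212 -> Y = -0.212 ✓
  M = -2.609 -> Y = -1.609 ✓
All samples match this transformation.

(a) M + 1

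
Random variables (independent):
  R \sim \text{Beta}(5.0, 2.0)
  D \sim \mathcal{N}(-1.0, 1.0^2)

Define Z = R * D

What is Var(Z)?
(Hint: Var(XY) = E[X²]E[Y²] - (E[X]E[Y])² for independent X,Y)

Var(XY) = E[X²]E[Y²] - (E[X]E[Y])²
E[R] = 0.71428571, Var(R) = 0.025510204
E[D] = -1, Var(D) = 1
E[R²] = 0.025510204 + 0.71428571² = 0.53571429
E[D²] = 1 + (-1)² = 2
Var(Z) = 0.53571429*2 - (0.71428571*(-1))²
= 1.0714286 - 0.51020408 = 0.56122449

0.56122449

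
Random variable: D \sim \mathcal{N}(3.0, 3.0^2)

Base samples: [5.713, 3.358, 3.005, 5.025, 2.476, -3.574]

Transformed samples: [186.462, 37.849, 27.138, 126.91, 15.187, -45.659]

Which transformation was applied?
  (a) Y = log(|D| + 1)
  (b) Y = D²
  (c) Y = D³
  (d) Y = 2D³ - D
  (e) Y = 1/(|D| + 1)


Checking option (c) Y = D³:
  D = 5.713 -> Y = 186.462 ✓
  D = 3.358 -> Y = 37.849 ✓
  D = 3.005 -> Y = 27.138 ✓
All samples match this transformation.

(c) D³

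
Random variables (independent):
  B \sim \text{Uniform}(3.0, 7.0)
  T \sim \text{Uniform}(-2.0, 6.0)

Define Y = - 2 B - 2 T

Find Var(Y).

For independent RVs: Var(aX + bY) = a²Var(X) + b²Var(Y)
Var(B) = 1.3333333
Var(T) = 5.3333333
Var(Y) = (-2)²*1.3333333 + (-2)²*5.3333333
= 4*1.3333333 + 4*5.3333333 = 26.666667

26.666667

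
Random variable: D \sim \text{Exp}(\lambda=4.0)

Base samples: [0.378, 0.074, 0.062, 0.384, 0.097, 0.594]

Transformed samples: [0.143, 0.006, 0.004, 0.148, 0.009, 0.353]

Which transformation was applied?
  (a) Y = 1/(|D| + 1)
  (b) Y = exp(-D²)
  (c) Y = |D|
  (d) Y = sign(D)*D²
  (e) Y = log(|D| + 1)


Checking option (d) Y = sign(D)*D²:
  D = 0.378 -> Y = 0.143 ✓
  D = 0.074 -> Y = 0.006 ✓
  D = 0.062 -> Y = 0.004 ✓
All samples match this transformation.

(d) sign(D)*D²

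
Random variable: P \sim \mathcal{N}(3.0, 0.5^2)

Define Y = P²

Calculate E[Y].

E[P²] = Var(P) + (E[P])² = 0.25 + 9 = 9.25

9.25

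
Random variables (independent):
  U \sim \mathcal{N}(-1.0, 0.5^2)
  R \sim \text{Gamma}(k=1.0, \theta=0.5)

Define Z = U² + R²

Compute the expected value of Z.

E[Z] = E[U²] + E[R²]
E[U²] = Var(U) + E[U]² = 0.25 + 1 = 1.25
E[R²] = Var(R) + E[R]² = 0.25 + 0.25 = 0.5
E[Z] = 1.25 + 0.5 = 1.75

1.75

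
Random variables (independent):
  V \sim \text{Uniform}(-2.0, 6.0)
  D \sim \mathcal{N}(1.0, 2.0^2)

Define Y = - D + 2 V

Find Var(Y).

For independent RVs: Var(aX + bY) = a²Var(X) + b²Var(Y)
Var(V) = 5.3333333
Var(D) = 4
Var(Y) = 2²*5.3333333 + (-1)²*4
= 4*5.3333333 + 1*4 = 25.333333

25.333333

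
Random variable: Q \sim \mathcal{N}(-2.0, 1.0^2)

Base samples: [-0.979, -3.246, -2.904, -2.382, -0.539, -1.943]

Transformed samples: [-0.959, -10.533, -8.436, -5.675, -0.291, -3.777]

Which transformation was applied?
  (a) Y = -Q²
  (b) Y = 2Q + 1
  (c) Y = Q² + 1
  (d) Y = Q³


Checking option (a) Y = -Q²:
  Q = -0.979 -> Y = -0.959 ✓
  Q = -3.246 -> Y = -10.533 ✓
  Q = -2.904 -> Y = -8.436 ✓
All samples match this transformation.

(a) -Q²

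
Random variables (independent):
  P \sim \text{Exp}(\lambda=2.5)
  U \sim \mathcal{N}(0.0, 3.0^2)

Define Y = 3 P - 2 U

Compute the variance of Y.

For independent RVs: Var(aX + bY) = a²Var(X) + b²Var(Y)
Var(P) = 0.16
Var(U) = 9
Var(Y) = 3²*0.16 + (-2)²*9
= 9*0.16 + 4*9 = 37.44

37.44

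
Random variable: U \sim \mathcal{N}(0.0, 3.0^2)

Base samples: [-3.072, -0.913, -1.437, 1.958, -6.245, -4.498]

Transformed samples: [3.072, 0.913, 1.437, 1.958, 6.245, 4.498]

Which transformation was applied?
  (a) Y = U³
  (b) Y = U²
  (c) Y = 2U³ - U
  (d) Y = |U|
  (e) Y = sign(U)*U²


Checking option (d) Y = |U|:
  U = -3.072 -> Y = 3.072 ✓
  U = -0.913 -> Y = 0.913 ✓
  U = -1.437 -> Y = 1.437 ✓
All samples match this transformation.

(d) |U|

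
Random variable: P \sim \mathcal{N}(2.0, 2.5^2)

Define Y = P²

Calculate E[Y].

E[P²] = Var(P) + (E[P])² = 6.25 + 4 = 10.25

10.25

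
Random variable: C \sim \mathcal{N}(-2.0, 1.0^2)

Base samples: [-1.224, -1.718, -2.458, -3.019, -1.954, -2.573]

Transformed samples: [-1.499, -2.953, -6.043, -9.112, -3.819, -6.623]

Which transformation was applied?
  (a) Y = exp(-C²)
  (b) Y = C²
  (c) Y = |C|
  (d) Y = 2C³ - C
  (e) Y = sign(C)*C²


Checking option (e) Y = sign(C)*C²:
  C = -1.224 -> Y = -1.499 ✓
  C = -1.718 -> Y = -2.953 ✓
  C = -2.458 -> Y = -6.043 ✓
All samples match this transformation.

(e) sign(C)*C²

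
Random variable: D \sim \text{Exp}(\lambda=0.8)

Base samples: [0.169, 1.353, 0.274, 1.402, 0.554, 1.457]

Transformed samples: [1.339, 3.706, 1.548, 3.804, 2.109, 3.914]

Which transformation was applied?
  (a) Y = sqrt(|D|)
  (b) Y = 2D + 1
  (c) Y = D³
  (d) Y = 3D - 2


Checking option (b) Y = 2D + 1:
  D = 0.169 -> Y = 1.339 ✓
  D = 1.353 -> Y = 3.706 ✓
  D = 0.274 -> Y = 1.548 ✓
All samples match this transformation.

(b) 2D + 1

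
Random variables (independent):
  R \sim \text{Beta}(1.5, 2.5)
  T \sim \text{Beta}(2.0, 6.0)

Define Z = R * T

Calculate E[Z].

For independent RVs: E[XY] = E[X]*E[Y]
E[R] = 0.375
E[T] = 0.25
E[Z] = 0.375 * 0.25 = 0.09375

0.09375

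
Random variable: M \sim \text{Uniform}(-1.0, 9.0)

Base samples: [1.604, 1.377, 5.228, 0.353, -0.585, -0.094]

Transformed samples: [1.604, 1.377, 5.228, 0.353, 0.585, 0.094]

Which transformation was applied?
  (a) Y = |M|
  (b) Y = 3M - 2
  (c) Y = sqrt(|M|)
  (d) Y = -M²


Checking option (a) Y = |M|:
  M = 1.604 -> Y = 1.604 ✓
  M = 1.377 -> Y = 1.377 ✓
  M = 5.228 -> Y = 5.228 ✓
All samples match this transformation.

(a) |M|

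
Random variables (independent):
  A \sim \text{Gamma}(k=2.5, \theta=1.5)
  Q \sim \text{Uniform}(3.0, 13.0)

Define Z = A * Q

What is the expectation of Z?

For independent RVs: E[XY] = E[X]*E[Y]
E[A] = 3.75
E[Q] = 8
E[Z] = 3.75 * 8 = 30

30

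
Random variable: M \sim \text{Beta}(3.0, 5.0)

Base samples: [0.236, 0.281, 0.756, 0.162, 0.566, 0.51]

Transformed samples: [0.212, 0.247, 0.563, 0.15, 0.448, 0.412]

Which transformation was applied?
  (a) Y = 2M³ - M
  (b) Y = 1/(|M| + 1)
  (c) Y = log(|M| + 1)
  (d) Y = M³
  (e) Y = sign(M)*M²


Checking option (c) Y = log(|M| + 1):
  M = 0.236 -> Y = 0.212 ✓
  M = 0.281 -> Y = 0.247 ✓
  M = 0.756 -> Y = 0.563 ✓
All samples match this transformation.

(c) log(|M| + 1)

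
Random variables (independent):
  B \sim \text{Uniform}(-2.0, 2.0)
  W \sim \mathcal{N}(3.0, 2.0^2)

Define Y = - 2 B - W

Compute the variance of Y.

For independent RVs: Var(aX + bY) = a²Var(X) + b²Var(Y)
Var(B) = 1.3333333
Var(W) = 4
Var(Y) = (-2)²*1.3333333 + (-1)²*4
= 4*1.3333333 + 1*4 = 9.3333333

9.3333333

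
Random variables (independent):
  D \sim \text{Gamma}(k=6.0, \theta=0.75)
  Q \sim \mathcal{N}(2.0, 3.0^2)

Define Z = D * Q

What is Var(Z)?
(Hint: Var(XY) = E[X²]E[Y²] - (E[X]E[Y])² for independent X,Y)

Var(XY) = E[X²]E[Y²] - (E[X]E[Y])²
E[D] = 4.5, Var(D) = 3.375
E[Q] = 2, Var(Q) = 9
E[D²] = 3.375 + 4.5² = 23.625
E[Q²] = 9 + 2² = 13
Var(Z) = 23.625*13 - (4.5*2)²
= 307.125 - 81 = 226.125

226.125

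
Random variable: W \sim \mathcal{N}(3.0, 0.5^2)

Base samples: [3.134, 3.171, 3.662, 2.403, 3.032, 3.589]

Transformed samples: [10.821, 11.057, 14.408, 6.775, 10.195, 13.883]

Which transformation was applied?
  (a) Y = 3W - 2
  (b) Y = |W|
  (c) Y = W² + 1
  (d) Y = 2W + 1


Checking option (c) Y = W² + 1:
  W = 3.134 -> Y = 10.821 ✓
  W = 3.171 -> Y = 11.057 ✓
  W = 3.662 -> Y = 14.408 ✓
All samples match this transformation.

(c) W² + 1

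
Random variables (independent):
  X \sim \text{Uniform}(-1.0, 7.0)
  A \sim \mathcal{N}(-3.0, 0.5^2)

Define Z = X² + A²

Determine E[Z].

E[Z] = E[X²] + E[A²]
E[X²] = Var(X) + E[X]² = 5.3333333 + 9 = 14.333333
E[A²] = Var(A) + E[A]² = 0.25 + 9 = 9.25
E[Z] = 14.333333 + 9.25 = 23.583333

23.583333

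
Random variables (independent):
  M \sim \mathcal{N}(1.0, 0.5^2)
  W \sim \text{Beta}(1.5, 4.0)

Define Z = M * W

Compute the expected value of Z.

For independent RVs: E[XY] = E[X]*E[Y]
E[M] = 1
E[W] = 0.27272727
E[Z] = 1 * 0.27272727 = 0.27272727

0.27272727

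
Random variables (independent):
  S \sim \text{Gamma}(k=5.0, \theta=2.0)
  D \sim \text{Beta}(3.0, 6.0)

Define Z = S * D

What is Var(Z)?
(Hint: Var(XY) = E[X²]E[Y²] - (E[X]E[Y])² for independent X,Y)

Var(XY) = E[X²]E[Y²] - (E[X]E[Y])²
E[S] = 10, Var(S) = 20
E[D] = 0.33333333, Var(D) = 0.022222222
E[S²] = 20 + 10² = 120
E[D²] = 0.022222222 + 0.33333333² = 0.13333333
Var(Z) = 120*0.13333333 - (10*0.33333333)²
= 16 - 11.111111 = 4.8888889

4.8888889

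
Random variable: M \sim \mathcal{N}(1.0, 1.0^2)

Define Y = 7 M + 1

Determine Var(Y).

For Y = aM + b: Var(Y) = a² * Var(M)
Var(M) = 1.0^2 = 1
Var(Y) = 7² * 1 = 49 * 1 = 49

49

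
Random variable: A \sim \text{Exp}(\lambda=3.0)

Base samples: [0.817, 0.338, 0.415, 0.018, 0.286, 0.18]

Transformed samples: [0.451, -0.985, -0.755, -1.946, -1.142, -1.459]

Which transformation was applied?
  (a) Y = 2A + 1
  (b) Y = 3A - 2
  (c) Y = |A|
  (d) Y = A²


Checking option (b) Y = 3A - 2:
  A = 0.817 -> Y = 0.451 ✓
  A = 0.338 -> Y = -0.985 ✓
  A = 0.415 -> Y = -0.755 ✓
All samples match this transformation.

(b) 3A - 2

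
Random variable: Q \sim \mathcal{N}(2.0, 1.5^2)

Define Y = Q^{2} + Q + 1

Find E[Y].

E[Y] = 1*E[Q²] + 1*E[Q] + 1
E[Q] = 2
E[Q²] = Var(Q) + (E[Q])² = 2.25 + 4 = 6.25
E[Y] = 1*6.25 + 1*2 + 1 = 9.25

9.25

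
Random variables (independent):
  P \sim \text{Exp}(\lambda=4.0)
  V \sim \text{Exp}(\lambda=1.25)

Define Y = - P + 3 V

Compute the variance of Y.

For independent RVs: Var(aX + bY) = a²Var(X) + b²Var(Y)
Var(P) = 0.0625
Var(V) = 0.64
Var(Y) = (-1)²*0.0625 + 3²*0.64
= 1*0.0625 + 9*0.64 = 5.8225

5.8225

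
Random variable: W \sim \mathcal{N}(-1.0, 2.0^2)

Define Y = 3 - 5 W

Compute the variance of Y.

For Y = aW + b: Var(Y) = a² * Var(W)
Var(W) = 2.0^2 = 4
Var(Y) = (-5)² * 4 = 25 * 4 = 100

100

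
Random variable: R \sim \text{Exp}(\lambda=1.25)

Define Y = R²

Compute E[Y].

Using E[X²] = Var(X) + (E[X])²:
E[R] = 0.8
Var(R) = 1/1.25^2 = 0.64
E[R²] = 0.64 + 0.8² = 0.64 + 0.64 = 1.28

1.28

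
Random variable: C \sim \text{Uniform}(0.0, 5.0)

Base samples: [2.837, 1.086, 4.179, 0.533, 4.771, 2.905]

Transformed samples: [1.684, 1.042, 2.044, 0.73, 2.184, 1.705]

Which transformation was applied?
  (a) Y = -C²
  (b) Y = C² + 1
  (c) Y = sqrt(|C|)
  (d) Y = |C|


Checking option (c) Y = sqrt(|C|):
  C = 2.837 -> Y = 1.684 ✓
  C = 1.086 -> Y = 1.042 ✓
  C = 4.179 -> Y = 2.044 ✓
All samples match this transformation.

(c) sqrt(|C|)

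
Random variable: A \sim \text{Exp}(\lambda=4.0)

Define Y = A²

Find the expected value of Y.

E[A²] = Var(A) + (E[A])² = 0.0625 + 0.0625 = 0.125

0.125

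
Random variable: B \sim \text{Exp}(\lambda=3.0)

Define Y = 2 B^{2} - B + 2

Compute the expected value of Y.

E[Y] = 2*E[B²] - 1*E[B] + 2
E[B] = 0.33333333
E[B²] = Var(B) + (E[B])² = 0.11111111 + 0.11111111 = 0.22222222
E[Y] = 2*0.22222222 - 1*0.33333333 + 2 = 2.1111111

2.1111111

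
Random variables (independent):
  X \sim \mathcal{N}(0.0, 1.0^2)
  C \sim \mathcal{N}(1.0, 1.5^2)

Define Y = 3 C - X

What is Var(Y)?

For independent RVs: Var(aX + bY) = a²Var(X) + b²Var(Y)
Var(X) = 1
Var(C) = 2.25
Var(Y) = (-1)²*1 + 3²*2.25
= 1*1 + 9*2.25 = 21.25

21.25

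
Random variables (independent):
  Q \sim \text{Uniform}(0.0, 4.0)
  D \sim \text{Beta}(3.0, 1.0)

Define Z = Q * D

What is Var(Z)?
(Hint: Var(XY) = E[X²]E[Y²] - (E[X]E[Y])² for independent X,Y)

Var(XY) = E[X²]E[Y²] - (E[X]E[Y])²
E[Q] = 2, Var(Q) = 1.3333333
E[D] = 0.75, Var(D) = 0.0375
E[Q²] = 1.3333333 + 2² = 5.3333333
E[D²] = 0.0375 + 0.75² = 0.6
Var(Z) = 5.3333333*0.6 - (2*0.75)²
= 3.2 - 2.25 = 0.95

0.95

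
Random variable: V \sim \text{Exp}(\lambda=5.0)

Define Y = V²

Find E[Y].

Using E[X²] = Var(X) + (E[X])²:
E[V] = 0.2
Var(V) = 1/5.0^2 = 0.04
E[V²] = 0.04 + 0.2² = 0.04 + 0.04 = 0.08

0.08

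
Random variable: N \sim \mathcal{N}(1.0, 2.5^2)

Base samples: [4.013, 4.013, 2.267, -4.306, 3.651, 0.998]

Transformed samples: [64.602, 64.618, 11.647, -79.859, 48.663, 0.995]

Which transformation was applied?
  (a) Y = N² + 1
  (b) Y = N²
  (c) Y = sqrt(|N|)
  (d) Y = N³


Checking option (d) Y = N³:
  N = 4.013 -> Y = 64.602 ✓
  N = 4.013 -> Y = 64.618 ✓
  N = 2.267 -> Y = 11.647 ✓
All samples match this transformation.

(d) N³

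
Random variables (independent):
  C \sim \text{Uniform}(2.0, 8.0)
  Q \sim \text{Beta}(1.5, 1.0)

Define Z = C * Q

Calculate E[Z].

For independent RVs: E[XY] = E[X]*E[Y]
E[C] = 5
E[Q] = 0.6
E[Z] = 5 * 0.6 = 3

3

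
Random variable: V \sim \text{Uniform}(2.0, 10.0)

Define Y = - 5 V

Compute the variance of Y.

For Y = aV + b: Var(Y) = a² * Var(V)
Var(V) = (10 - 2)^2/12 = 5.3333333
Var(Y) = (-5)² * 5.3333333 = 25 * 5.3333333 = 133.33333

133.33333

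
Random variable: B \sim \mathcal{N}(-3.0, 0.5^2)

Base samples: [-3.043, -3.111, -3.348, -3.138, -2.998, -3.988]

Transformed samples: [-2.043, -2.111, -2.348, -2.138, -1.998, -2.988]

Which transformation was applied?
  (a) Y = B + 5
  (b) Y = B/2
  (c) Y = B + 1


Checking option (c) Y = B + 1:
  B = -3.043 -> Y = -2.043 ✓
  B = -3.111 -> Y = -2.111 ✓
  B = -3.348 -> Y = -2.348 ✓
All samples match this transformation.

(c) B + 1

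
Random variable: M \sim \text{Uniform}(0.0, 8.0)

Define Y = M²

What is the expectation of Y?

Using E[X²] = Var(X) + (E[X])²:
E[M] = 4
Var(M) = (8 - 0)^2/12 = 5.3333333
E[M²] = 5.3333333 + 4² = 5.3333333 + 16 = 21.333333

21.333333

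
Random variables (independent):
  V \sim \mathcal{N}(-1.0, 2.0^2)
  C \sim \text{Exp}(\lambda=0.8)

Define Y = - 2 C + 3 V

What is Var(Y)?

For independent RVs: Var(aX + bY) = a²Var(X) + b²Var(Y)
Var(V) = 4
Var(C) = 1.5625
Var(Y) = 3²*4 + (-2)²*1.5625
= 9*4 + 4*1.5625 = 42.25

42.25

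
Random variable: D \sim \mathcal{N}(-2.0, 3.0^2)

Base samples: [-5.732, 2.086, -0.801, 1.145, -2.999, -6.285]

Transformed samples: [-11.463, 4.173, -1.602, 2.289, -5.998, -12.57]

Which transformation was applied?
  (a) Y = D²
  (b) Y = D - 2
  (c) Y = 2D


Checking option (c) Y = 2D:
  D = -5.732 -> Y = -11.463 ✓
  D = 2.086 -> Y = 4.173 ✓
  D = -0.801 -> Y = -1.602 ✓
All samples match this transformation.

(c) 2D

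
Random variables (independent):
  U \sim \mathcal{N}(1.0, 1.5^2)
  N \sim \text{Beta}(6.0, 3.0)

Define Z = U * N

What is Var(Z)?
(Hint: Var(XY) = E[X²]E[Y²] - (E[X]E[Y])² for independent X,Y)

Var(XY) = E[X²]E[Y²] - (E[X]E[Y])²
E[U] = 1, Var(U) = 2.25
E[N] = 0.66666667, Var(N) = 0.022222222
E[U²] = 2.25 + 1² = 3.25
E[N²] = 0.022222222 + 0.66666667² = 0.46666667
Var(Z) = 3.25*0.46666667 - (1*0.66666667)²
= 1.5166667 - 0.44444444 = 1.0722222

1.0722222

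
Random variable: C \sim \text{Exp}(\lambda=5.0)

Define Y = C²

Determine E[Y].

E[C²] = Var(C) + (E[C])² = 0.04 + 0.04 = 0.08

0.08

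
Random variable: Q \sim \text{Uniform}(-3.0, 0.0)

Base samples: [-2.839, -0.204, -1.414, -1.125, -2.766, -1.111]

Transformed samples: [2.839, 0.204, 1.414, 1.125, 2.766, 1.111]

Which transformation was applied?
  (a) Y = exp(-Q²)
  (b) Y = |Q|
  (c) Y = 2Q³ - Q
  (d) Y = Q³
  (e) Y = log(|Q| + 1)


Checking option (b) Y = |Q|:
  Q = -2.839 -> Y = 2.839 ✓
  Q = -0.204 -> Y = 0.204 ✓
  Q = -1.414 -> Y = 1.414 ✓
All samples match this transformation.

(b) |Q|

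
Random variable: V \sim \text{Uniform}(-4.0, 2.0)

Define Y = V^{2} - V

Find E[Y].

E[Y] = 1*E[V²] - 1*E[V]
E[V] = -1
E[V²] = Var(V) + (E[V])² = 3 + 1 = 4
E[Y] = 1*4 - 1*(-1) = 5

5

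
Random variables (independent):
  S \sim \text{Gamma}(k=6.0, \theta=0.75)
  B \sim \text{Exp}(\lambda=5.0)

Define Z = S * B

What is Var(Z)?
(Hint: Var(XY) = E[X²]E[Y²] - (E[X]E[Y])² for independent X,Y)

Var(XY) = E[X²]E[Y²] - (E[X]E[Y])²
E[S] = 4.5, Var(S) = 3.375
E[B] = 0.2, Var(B) = 0.04
E[S²] = 3.375 + 4.5² = 23.625
E[B²] = 0.04 + 0.2² = 0.08
Var(Z) = 23.625*0.08 - (4.5*0.2)²
= 1.89 - 0.81 = 1.08

1.08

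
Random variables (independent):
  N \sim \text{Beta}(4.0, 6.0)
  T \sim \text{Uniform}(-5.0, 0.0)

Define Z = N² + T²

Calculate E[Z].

E[Z] = E[N²] + E[T²]
E[N²] = Var(N) + E[N]² = 0.021818182 + 0.16 = 0.18181818
E[T²] = Var(T) + E[T]² = 2.0833333 + 6.25 = 8.3333333
E[Z] = 0.18181818 + 8.3333333 = 8.5151515

8.5151515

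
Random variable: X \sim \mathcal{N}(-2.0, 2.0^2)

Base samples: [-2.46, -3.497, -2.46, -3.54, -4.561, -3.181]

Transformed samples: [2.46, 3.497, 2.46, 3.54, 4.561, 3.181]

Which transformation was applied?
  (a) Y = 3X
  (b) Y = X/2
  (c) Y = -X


Checking option (c) Y = -X:
  X = -2.46 -> Y = 2.46 ✓
  X = -3.497 -> Y = 3.497 ✓
  X = -2.46 -> Y = 2.46 ✓
All samples match this transformation.

(c) -X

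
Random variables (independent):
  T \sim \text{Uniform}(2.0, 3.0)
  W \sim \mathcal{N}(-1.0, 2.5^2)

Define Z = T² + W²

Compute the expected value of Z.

E[Z] = E[T²] + E[W²]
E[T²] = Var(T) + E[T]² = 0.083333333 + 6.25 = 6.3333333
E[W²] = Var(W) + E[W]² = 6.25 + 1 = 7.25
E[Z] = 6.3333333 + 7.25 = 13.583333

13.583333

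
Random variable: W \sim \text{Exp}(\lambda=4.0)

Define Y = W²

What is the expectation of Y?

Using E[X²] = Var(X) + (E[X])²:
E[W] = 0.25
Var(W) = 1/4.0^2 = 0.0625
E[W²] = 0.0625 + 0.25² = 0.0625 + 0.0625 = 0.125

0.125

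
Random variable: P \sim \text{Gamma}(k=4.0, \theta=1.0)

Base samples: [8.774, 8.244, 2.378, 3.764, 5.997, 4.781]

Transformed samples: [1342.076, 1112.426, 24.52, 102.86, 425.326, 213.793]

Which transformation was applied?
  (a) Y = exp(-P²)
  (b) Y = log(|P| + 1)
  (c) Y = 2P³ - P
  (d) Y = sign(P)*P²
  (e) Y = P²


Checking option (c) Y = 2P³ - P:
  P = 8.774 -> Y = 1342.076 ✓
  P = 8.244 -> Y = 1112.426 ✓
  P = 2.378 -> Y = 24.52 ✓
All samples match this transformation.

(c) 2P³ - P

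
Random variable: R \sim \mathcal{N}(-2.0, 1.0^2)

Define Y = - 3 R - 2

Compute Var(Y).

For Y = aR + b: Var(Y) = a² * Var(R)
Var(R) = 1.0^2 = 1
Var(Y) = (-3)² * 1 = 9 * 1 = 9

9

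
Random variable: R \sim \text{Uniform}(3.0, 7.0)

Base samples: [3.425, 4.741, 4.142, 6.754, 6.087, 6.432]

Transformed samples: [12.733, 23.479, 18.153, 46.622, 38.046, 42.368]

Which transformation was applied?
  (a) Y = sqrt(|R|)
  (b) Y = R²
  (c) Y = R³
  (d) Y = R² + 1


Checking option (d) Y = R² + 1:
  R = 3.425 -> Y = 12.733 ✓
  R = 4.741 -> Y = 23.479 ✓
  R = 4.142 -> Y = 18.153 ✓
All samples match this transformation.

(d) R² + 1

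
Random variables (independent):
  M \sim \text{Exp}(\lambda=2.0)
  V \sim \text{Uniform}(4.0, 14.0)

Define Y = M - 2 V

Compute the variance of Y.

For independent RVs: Var(aX + bY) = a²Var(X) + b²Var(Y)
Var(M) = 0.25
Var(V) = 8.3333333
Var(Y) = 1²*0.25 + (-2)²*8.3333333
= 1*0.25 + 4*8.3333333 = 33.583333

33.583333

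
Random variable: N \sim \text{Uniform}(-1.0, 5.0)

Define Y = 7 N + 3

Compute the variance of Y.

For Y = aN + b: Var(Y) = a² * Var(N)
Var(N) = (5 + 1)^2/12 = 3
Var(Y) = 7² * 3 = 49 * 3 = 147

147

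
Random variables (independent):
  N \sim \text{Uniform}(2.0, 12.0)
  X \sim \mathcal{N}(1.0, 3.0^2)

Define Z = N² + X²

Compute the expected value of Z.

E[Z] = E[N²] + E[X²]
E[N²] = Var(N) + E[N]² = 8.3333333 + 49 = 57.333333
E[X²] = Var(X) + E[X]² = 9 + 1 = 10
E[Z] = 57.333333 + 10 = 67.333333

67.333333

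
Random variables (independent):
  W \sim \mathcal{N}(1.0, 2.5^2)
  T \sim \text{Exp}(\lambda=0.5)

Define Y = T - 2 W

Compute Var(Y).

For independent RVs: Var(aX + bY) = a²Var(X) + b²Var(Y)
Var(W) = 6.25
Var(T) = 4
Var(Y) = (-2)²*6.25 + 1²*4
= 4*6.25 + 1*4 = 29

29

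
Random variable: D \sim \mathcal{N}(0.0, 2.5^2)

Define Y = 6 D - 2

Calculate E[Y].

For Y = 6D - 2:
E[Y] = 6 * E[D] - 2
E[D] = 0.0 = 0
E[Y] = 6 * 0 - 2 = -2

-2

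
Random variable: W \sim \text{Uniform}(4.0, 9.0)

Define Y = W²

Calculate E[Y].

Using E[X²] = Var(X) + (E[X])²:
E[W] = 6.5
Var(W) = (9 - 4)^2/12 = 2.0833333
E[W²] = 2.0833333 + 6.5² = 2.0833333 + 42.25 = 44.333333

44.333333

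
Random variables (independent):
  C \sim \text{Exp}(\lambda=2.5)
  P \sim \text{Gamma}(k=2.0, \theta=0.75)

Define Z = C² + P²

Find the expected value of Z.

E[Z] = E[C²] + E[P²]
E[C²] = Var(C) + E[C]² = 0.16 + 0.16 = 0.32
E[P²] = Var(P) + E[P]² = 1.125 + 2.25 = 3.375
E[Z] = 0.32 + 3.375 = 3.695

3.695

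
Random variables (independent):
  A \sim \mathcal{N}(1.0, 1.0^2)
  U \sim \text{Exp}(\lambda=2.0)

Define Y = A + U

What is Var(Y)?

For independent RVs: Var(aX + bY) = a²Var(X) + b²Var(Y)
Var(A) = 1
Var(U) = 0.25
Var(Y) = 1²*1 + 1²*0.25
= 1*1 + 1*0.25 = 1.25

1.25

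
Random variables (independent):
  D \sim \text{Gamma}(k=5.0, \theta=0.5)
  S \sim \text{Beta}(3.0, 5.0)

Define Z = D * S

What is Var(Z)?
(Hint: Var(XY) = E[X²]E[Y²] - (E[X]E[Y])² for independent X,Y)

Var(XY) = E[X²]E[Y²] - (E[X]E[Y])²
E[D] = 2.5, Var(D) = 1.25
E[S] = 0.375, Var(S) = 0.026041667
E[D²] = 1.25 + 2.5² = 7.5
E[S²] = 0.026041667 + 0.375² = 0.16666667
Var(Z) = 7.5*0.16666667 - (2.5*0.375)²
= 1.25 - 0.87890625 = 0.37109375

0.37109375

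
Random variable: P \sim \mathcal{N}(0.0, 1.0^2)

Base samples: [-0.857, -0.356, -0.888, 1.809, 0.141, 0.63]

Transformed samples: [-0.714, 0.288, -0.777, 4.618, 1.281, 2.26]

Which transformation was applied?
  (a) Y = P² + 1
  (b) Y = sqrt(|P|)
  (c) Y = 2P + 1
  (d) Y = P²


Checking option (c) Y = 2P + 1:
  P = -0.857 -> Y = -0.714 ✓
  P = -0.356 -> Y = 0.288 ✓
  P = -0.888 -> Y = -0.777 ✓
All samples match this transformation.

(c) 2P + 1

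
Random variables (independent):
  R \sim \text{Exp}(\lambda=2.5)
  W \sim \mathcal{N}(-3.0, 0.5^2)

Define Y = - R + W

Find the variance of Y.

For independent RVs: Var(aX + bY) = a²Var(X) + b²Var(Y)
Var(R) = 0.16
Var(W) = 0.25
Var(Y) = (-1)²*0.16 + 1²*0.25
= 1*0.16 + 1*0.25 = 0.41

0.41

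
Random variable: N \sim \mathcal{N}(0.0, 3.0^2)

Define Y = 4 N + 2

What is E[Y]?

For Y = 4N + 2:
E[Y] = 4 * E[N] + 2
E[N] = 0.0 = 0
E[Y] = 4 * 0 + 2 = 2

2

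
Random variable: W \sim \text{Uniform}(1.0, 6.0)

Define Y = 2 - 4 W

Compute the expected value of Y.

For Y = -4W + 2:
E[Y] = -4 * E[W] + 2
E[W] = (1 + 6)/2 = 3.5
E[Y] = -4 * 3.5 + 2 = -12

-12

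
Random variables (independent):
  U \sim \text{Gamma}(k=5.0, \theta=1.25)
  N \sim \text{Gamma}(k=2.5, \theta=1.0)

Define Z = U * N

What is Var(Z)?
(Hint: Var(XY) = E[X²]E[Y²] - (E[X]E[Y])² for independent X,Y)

Var(XY) = E[X²]E[Y²] - (E[X]E[Y])²
E[U] = 6.25, Var(U) = 7.8125
E[N] = 2.5, Var(N) = 2.5
E[U²] = 7.8125 + 6.25² = 46.875
E[N²] = 2.5 + 2.5² = 8.75
Var(Z) = 46.875*8.75 - (6.25*2.5)²
= 410.15625 - 244.14062 = 166.01562

166.01562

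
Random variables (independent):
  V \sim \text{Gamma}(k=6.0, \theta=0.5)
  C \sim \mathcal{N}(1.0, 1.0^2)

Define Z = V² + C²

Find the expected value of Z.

E[Z] = E[V²] + E[C²]
E[V²] = Var(V) + E[V]² = 1.5 + 9 = 10.5
E[C²] = Var(C) + E[C]² = 1 + 1 = 2
E[Z] = 10.5 + 2 = 12.5

12.5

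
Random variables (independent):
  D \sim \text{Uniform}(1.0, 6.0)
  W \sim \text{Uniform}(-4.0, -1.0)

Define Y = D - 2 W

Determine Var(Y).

For independent RVs: Var(aX + bY) = a²Var(X) + b²Var(Y)
Var(D) = 2.0833333
Var(W) = 0.75
Var(Y) = 1²*2.0833333 + (-2)²*0.75
= 1*2.0833333 + 4*0.75 = 5.0833333

5.0833333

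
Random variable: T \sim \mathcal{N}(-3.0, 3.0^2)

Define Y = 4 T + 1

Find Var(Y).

For Y = aT + b: Var(Y) = a² * Var(T)
Var(T) = 3.0^2 = 9
Var(Y) = 4² * 9 = 16 * 9 = 144

144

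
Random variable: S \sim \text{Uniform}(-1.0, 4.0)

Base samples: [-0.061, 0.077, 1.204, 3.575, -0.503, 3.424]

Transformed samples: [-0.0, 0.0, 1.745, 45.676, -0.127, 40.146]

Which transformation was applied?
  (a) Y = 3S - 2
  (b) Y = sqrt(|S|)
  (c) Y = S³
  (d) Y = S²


Checking option (c) Y = S³:
  S = -0.061 -> Y = -0.0 ✓
  S = 0.077 -> Y = 0.0 ✓
  S = 1.204 -> Y = 1.745 ✓
All samples match this transformation.

(c) S³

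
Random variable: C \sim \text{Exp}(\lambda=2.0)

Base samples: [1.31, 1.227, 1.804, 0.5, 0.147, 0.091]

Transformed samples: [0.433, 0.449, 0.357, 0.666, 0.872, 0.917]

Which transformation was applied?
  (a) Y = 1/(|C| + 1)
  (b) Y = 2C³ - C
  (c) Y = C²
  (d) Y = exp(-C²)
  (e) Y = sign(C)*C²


Checking option (a) Y = 1/(|C| + 1):
  C = 1.31 -> Y = 0.433 ✓
  C = 1.227 -> Y = 0.449 ✓
  C = 1.804 -> Y = 0.357 ✓
All samples match this transformation.

(a) 1/(|C| + 1)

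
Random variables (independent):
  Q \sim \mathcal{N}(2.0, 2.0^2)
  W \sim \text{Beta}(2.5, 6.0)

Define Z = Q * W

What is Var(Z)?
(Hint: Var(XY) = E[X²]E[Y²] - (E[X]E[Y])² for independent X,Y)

Var(XY) = E[X²]E[Y²] - (E[X]E[Y])²
E[Q] = 2, Var(Q) = 4
E[W] = 0.29411765, Var(W) = 0.021853943
E[Q²] = 4 + 2² = 8
E[W²] = 0.021853943 + 0.29411765² = 0.10835913
Var(Z) = 8*0.10835913 - (2*0.29411765)²
= 0.86687307 - 0.34602076 = 0.5208523

0.5208523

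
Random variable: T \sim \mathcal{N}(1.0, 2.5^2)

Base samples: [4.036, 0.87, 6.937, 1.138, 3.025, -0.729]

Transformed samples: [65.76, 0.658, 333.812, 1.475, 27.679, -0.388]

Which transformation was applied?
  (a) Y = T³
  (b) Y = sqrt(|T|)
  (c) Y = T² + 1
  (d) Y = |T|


Checking option (a) Y = T³:
  T = 4.036 -> Y = 65.76 ✓
  T = 0.87 -> Y = 0.658 ✓
  T = 6.937 -> Y = 333.812 ✓
All samples match this transformation.

(a) T³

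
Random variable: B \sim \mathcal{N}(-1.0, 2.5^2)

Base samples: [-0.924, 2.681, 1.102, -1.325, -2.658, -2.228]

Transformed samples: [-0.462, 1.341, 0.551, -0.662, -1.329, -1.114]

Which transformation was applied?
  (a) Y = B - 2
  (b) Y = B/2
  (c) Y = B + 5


Checking option (b) Y = B/2:
  B = -0.924 -> Y = -0.462 ✓
  B = 2.681 -> Y = 1.341 ✓
  B = 1.102 -> Y = 0.551 ✓
All samples match this transformation.

(b) B/2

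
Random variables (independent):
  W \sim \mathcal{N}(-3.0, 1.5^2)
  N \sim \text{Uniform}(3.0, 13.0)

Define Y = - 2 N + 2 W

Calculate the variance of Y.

For independent RVs: Var(aX + bY) = a²Var(X) + b²Var(Y)
Var(W) = 2.25
Var(N) = 8.3333333
Var(Y) = 2²*2.25 + (-2)²*8.3333333
= 4*2.25 + 4*8.3333333 = 42.333333

42.333333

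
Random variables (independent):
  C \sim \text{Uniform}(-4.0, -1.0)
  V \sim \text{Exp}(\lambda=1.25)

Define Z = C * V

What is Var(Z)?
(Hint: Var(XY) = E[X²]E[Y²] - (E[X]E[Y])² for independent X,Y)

Var(XY) = E[X²]E[Y²] - (E[X]E[Y])²
E[C] = -2.5, Var(C) = 0.75
E[V] = 0.8, Var(V) = 0.64
E[C²] = 0.75 + (-2.5)² = 7
E[V²] = 0.64 + 0.8² = 1.28
Var(Z) = 7*1.28 - (-2.5*0.8)²
= 8.96 - 4 = 4.96

4.96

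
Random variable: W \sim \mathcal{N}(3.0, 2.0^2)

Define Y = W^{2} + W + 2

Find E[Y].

E[Y] = 1*E[W²] + 1*E[W] + 2
E[W] = 3
E[W²] = Var(W) + (E[W])² = 4 + 9 = 13
E[Y] = 1*13 + 1*3 + 2 = 18

18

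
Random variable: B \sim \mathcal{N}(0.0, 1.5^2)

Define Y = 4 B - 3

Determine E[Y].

For Y = 4B - 3:
E[Y] = 4 * E[B] - 3
E[B] = 0.0 = 0
E[Y] = 4 * 0 - 3 = -3

-3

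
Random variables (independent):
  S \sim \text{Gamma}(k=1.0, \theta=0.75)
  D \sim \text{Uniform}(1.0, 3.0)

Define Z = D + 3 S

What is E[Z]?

E[Z] = 3*E[S] + 1*E[D]
E[S] = 0.75
E[D] = 2
E[Z] = 3*0.75 + 1*2 = 4.25

4.25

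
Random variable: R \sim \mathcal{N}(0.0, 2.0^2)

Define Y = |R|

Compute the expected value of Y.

For X ~ N(0, 2.0²), E[|X|] = sigma * sqrt(2/pi)
= 2.0 * sqrt(2/pi) = 1.5957691

1.5957691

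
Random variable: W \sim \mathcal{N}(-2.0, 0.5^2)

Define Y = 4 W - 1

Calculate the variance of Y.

For Y = aW + b: Var(Y) = a² * Var(W)
Var(W) = 0.5^2 = 0.25
Var(Y) = 4² * 0.25 = 16 * 0.25 = 4

4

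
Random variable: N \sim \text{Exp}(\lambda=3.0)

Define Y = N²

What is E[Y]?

E[N²] = Var(N) + (E[N])² = 0.11111111 + 0.11111111 = 0.22222222

0.22222222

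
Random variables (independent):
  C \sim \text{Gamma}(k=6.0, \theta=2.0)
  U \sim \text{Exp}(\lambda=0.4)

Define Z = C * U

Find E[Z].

For independent RVs: E[XY] = E[X]*E[Y]
E[C] = 12
E[U] = 2.5
E[Z] = 12 * 2.5 = 30

30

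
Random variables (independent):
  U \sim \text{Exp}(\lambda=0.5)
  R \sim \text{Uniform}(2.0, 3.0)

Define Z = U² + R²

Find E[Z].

E[Z] = E[U²] + E[R²]
E[U²] = Var(U) + E[U]² = 4 + 4 = 8
E[R²] = Var(R) + E[R]² = 0.083333333 + 6.25 = 6.3333333
E[Z] = 8 + 6.3333333 = 14.333333

14.333333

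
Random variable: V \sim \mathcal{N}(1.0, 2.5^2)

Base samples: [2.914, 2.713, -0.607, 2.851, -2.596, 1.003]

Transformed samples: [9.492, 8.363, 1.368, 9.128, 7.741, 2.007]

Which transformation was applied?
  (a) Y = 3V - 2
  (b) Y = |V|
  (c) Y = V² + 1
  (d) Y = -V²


Checking option (c) Y = V² + 1:
  V = 2.914 -> Y = 9.492 ✓
  V = 2.713 -> Y = 8.363 ✓
  V = -0.607 -> Y = 1.368 ✓
All samples match this transformation.

(c) V² + 1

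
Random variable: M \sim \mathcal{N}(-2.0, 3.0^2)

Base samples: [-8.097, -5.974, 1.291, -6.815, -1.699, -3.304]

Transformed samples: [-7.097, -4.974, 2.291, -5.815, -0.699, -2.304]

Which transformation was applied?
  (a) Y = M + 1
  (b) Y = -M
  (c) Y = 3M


Checking option (a) Y = M + 1:
  M = -8.097 -> Y = -7.097 ✓
  M = -5.974 -> Y = -4.974 ✓
  M = 1.291 -> Y = 2.291 ✓
All samples match this transformation.

(a) M + 1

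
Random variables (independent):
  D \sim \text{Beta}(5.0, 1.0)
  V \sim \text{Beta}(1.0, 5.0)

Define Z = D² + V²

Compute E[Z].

E[Z] = E[D²] + E[V²]
E[D²] = Var(D) + E[D]² = 0.01984127 + 0.69444444 = 0.71428571
E[V²] = Var(V) + E[V]² = 0.01984127 + 0.027777778 = 0.047619048
E[Z] = 0.71428571 + 0.047619048 = 0.76190476

0.76190476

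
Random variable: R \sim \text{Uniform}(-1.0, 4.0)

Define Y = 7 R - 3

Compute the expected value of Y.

For Y = 7R - 3:
E[Y] = 7 * E[R] - 3
E[R] = (-1 + 4)/2 = 1.5
E[Y] = 7 * 1.5 - 3 = 7.5

7.5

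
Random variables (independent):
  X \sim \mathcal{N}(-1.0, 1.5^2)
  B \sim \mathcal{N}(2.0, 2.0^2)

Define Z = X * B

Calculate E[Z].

For independent RVs: E[XY] = E[X]*E[Y]
E[X] = -1
E[B] = 2
E[Z] = -1 * 2 = -2

-2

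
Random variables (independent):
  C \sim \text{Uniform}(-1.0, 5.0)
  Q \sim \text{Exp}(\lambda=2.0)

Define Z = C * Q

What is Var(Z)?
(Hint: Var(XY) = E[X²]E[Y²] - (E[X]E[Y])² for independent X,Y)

Var(XY) = E[X²]E[Y²] - (E[X]E[Y])²
E[C] = 2, Var(C) = 3
E[Q] = 0.5, Var(Q) = 0.25
E[C²] = 3 + 2² = 7
E[Q²] = 0.25 + 0.5² = 0.5
Var(Z) = 7*0.5 - (2*0.5)²
= 3.5 - 1 = 2.5

2.5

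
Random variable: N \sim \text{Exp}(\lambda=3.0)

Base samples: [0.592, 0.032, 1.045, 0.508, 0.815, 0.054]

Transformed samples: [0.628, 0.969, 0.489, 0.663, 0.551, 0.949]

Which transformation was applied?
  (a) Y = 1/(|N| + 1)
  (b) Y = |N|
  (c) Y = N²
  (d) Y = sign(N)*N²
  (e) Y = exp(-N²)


Checking option (a) Y = 1/(|N| + 1):
  N = 0.592 -> Y = 0.628 ✓
  N = 0.032 -> Y = 0.969 ✓
  N = 1.045 -> Y = 0.489 ✓
All samples match this transformation.

(a) 1/(|N| + 1)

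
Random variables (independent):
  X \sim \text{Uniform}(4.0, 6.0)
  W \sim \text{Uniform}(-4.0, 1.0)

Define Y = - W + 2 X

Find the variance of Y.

For independent RVs: Var(aX + bY) = a²Var(X) + b²Var(Y)
Var(X) = 0.33333333
Var(W) = 2.0833333
Var(Y) = 2²*0.33333333 + (-1)²*2.0833333
= 4*0.33333333 + 1*2.0833333 = 3.4166667

3.4166667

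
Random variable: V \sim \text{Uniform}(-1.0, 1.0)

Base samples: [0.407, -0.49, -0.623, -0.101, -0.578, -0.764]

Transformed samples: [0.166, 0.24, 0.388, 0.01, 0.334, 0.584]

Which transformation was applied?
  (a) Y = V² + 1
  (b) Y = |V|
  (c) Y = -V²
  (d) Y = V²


Checking option (d) Y = V²:
  V = 0.407 -> Y = 0.166 ✓
  V = -0.49 -> Y = 0.24 ✓
  V = -0.623 -> Y = 0.388 ✓
All samples match this transformation.

(d) V²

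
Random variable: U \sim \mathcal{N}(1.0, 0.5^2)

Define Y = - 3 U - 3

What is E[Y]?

For Y = -3U - 3:
E[Y] = -3 * E[U] - 3
E[U] = 1.0 = 1
E[Y] = -3 * 1 - 3 = -6

-6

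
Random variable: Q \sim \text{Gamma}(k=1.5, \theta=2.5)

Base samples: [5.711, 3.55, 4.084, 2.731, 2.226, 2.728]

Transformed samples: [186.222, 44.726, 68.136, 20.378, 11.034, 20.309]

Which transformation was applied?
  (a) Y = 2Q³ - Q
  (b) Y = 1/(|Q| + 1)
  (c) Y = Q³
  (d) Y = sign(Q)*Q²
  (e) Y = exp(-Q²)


Checking option (c) Y = Q³:
  Q = 5.711 -> Y = 186.222 ✓
  Q = 3.55 -> Y = 44.726 ✓
  Q = 4.084 -> Y = 68.136 ✓
All samples match this transformation.

(c) Q³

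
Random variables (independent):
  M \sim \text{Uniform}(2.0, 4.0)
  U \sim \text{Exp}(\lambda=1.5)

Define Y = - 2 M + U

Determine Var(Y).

For independent RVs: Var(aX + bY) = a²Var(X) + b²Var(Y)
Var(M) = 0.33333333
Var(U) = 0.44444444
Var(Y) = (-2)²*0.33333333 + 1²*0.44444444
= 4*0.33333333 + 1*0.44444444 = 1.7777778

1.7777778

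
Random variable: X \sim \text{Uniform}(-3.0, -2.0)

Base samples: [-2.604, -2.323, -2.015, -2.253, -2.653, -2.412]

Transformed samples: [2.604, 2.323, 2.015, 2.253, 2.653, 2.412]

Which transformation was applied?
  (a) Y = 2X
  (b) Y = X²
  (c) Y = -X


Checking option (c) Y = -X:
  X = -2.604 -> Y = 2.604 ✓
  X = -2.323 -> Y = 2.323 ✓
  X = -2.015 -> Y = 2.015 ✓
All samples match this transformation.

(c) -X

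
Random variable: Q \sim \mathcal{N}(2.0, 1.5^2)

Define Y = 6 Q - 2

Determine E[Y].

For Y = 6Q - 2:
E[Y] = 6 * E[Q] - 2
E[Q] = 2.0 = 2
E[Y] = 6 * 2 - 2 = 10

10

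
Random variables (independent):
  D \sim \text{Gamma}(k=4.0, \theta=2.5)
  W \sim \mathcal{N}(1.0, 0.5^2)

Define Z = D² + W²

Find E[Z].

E[Z] = E[D²] + E[W²]
E[D²] = Var(D) + E[D]² = 25 + 100 = 125
E[W²] = Var(W) + E[W]² = 0.25 + 1 = 1.25
E[Z] = 125 + 1.25 = 126.25

126.25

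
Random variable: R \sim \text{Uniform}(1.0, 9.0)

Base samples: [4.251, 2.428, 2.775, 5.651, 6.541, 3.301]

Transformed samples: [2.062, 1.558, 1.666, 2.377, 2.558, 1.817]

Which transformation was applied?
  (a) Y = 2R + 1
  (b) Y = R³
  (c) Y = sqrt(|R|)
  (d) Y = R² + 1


Checking option (c) Y = sqrt(|R|):
  R = 4.251 -> Y = 2.062 ✓
  R = 2.428 -> Y = 1.558 ✓
  R = 2.775 -> Y = 1.666 ✓
All samples match this transformation.

(c) sqrt(|R|)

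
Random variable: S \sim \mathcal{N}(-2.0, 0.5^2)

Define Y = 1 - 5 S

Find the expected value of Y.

For Y = -5S + 1:
E[Y] = -5 * E[S] + 1
E[S] = -2.0 = -2
E[Y] = -5 * (-2) + 1 = 11

11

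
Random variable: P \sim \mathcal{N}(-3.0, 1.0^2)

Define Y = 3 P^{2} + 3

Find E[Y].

E[Y] = 3*E[P²] + 3
E[P] = -3
E[P²] = Var(P) + (E[P])² = 1 + 9 = 10
E[Y] = 3*10 + 3 = 33

33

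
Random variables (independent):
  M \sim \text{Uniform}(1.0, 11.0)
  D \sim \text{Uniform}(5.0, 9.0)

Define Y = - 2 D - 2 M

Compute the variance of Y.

For independent RVs: Var(aX + bY) = a²Var(X) + b²Var(Y)
Var(M) = 8.3333333
Var(D) = 1.3333333
Var(Y) = (-2)²*8.3333333 + (-2)²*1.3333333
= 4*8.3333333 + 4*1.3333333 = 38.666667

38.666667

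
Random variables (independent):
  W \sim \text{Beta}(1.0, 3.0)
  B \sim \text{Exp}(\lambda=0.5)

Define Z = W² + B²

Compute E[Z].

E[Z] = E[W²] + E[B²]
E[W²] = Var(W) + E[W]² = 0.0375 + 0.0625 = 0.1
E[B²] = Var(B) + E[B]² = 4 + 4 = 8
E[Z] = 0.1 + 8 = 8.1

8.1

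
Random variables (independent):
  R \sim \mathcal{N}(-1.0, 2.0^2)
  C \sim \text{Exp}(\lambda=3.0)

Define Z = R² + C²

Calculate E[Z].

E[Z] = E[R²] + E[C²]
E[R²] = Var(R) + E[R]² = 4 + 1 = 5
E[C²] = Var(C) + E[C]² = 0.11111111 + 0.11111111 = 0.22222222
E[Z] = 5 + 0.22222222 = 5.2222222

5.2222222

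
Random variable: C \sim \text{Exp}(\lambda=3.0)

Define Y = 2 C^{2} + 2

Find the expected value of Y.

E[Y] = 2*E[C²] + 2
E[C] = 0.33333333
E[C²] = Var(C) + (E[C])² = 0.11111111 + 0.11111111 = 0.22222222
E[Y] = 2*0.22222222 + 2 = 2.4444444

2.4444444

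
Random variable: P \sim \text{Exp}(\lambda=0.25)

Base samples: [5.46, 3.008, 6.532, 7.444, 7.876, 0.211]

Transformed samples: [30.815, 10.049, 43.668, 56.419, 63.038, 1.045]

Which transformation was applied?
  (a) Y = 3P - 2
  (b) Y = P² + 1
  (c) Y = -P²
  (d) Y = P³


Checking option (b) Y = P² + 1:
  P = 5.46 -> Y = 30.815 ✓
  P = 3.008 -> Y = 10.049 ✓
  P = 6.532 -> Y = 43.668 ✓
All samples match this transformation.

(b) P² + 1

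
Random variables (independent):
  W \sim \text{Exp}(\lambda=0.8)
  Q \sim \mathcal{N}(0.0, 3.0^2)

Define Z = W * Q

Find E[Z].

For independent RVs: E[XY] = E[X]*E[Y]
E[W] = 1.25
E[Q] = 0
E[Z] = 1.25 * 0 = 0

0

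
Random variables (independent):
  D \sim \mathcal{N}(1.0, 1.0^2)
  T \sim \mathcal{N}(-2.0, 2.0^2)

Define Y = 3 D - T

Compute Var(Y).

For independent RVs: Var(aX + bY) = a²Var(X) + b²Var(Y)
Var(D) = 1
Var(T) = 4
Var(Y) = 3²*1 + (-1)²*4
= 9*1 + 1*4 = 13

13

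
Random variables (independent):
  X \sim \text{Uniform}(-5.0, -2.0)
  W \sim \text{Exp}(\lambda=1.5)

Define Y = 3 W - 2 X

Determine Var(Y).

For independent RVs: Var(aX + bY) = a²Var(X) + b²Var(Y)
Var(X) = 0.75
Var(W) = 0.44444444
Var(Y) = (-2)²*0.75 + 3²*0.44444444
= 4*0.75 + 9*0.44444444 = 7

7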